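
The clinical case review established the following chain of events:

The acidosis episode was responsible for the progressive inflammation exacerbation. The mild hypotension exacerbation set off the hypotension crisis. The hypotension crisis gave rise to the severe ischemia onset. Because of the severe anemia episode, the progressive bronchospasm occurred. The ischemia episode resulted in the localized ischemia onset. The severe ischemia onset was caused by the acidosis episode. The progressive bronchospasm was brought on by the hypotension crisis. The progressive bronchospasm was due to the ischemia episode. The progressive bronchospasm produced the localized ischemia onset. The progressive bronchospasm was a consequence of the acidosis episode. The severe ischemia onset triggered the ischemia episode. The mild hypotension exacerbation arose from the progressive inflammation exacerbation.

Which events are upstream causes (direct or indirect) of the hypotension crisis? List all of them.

Immediate cause of the hypotension crisis: the mild hypotension exacerbation.
Further upstream: the acidosis episode, the progressive inflammation exacerbation.

the acidosis episode, the mild hypotension exacerbation, the progressive inflammation exacerbation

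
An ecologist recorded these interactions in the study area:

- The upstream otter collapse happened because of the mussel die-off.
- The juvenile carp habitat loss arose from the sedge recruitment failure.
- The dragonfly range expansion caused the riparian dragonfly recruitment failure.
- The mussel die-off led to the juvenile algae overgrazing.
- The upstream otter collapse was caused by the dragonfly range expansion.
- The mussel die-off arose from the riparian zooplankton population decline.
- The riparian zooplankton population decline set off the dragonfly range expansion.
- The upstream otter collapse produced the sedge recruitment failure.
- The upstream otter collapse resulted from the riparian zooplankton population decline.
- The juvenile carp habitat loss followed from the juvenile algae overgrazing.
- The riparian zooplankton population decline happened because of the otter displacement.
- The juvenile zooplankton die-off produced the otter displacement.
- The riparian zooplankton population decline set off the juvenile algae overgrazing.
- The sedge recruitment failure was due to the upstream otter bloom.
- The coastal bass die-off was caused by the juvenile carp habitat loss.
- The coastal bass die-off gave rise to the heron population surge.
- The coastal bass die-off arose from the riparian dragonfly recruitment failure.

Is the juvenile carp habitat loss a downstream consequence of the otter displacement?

Yes

There is a causal chain: the otter displacement → the riparian zooplankton population decline → the juvenile algae overgrazing → the juvenile carp habitat loss.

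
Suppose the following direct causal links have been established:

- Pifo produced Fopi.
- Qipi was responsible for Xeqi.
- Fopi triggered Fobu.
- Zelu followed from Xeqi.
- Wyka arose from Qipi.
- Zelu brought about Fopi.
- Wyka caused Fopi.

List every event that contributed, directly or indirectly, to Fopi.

Pifo, Qipi, Wyka, Xeqi, Zelu

Immediate causes of Fopi: Wyka, Zelu, Pifo.
Further upstream: Qipi, Xeqi.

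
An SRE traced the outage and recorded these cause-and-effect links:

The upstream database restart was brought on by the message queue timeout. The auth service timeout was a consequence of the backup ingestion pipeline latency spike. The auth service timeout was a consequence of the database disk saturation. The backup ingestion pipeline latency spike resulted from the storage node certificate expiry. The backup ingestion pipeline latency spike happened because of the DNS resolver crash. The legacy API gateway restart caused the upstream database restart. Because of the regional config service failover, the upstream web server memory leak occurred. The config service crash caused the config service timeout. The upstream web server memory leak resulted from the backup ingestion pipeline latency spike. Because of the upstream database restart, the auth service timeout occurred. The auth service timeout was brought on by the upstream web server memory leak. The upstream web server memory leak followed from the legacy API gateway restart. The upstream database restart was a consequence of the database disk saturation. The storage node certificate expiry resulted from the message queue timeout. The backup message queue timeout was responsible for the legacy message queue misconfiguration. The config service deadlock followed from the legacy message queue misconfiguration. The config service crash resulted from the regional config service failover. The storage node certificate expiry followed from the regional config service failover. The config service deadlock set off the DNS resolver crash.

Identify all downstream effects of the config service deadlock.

Direct effects: the DNS resolver crash.
2 steps out: the backup ingestion pipeline latency spike.
3 steps out: the upstream web server memory leak, the auth service timeout.
Not reachable from it: the regional config service failover, the config service crash, the backup message queue timeout, the message queue timeout, the config service timeout, the storage node certificate expiry, the legacy message queue misconfiguration, the database disk saturation, the legacy API gateway restart, the upstream database restart.

the DNS resolver crash, the auth service timeout, the backup ingestion pipeline latency spike, the upstream web server memory leak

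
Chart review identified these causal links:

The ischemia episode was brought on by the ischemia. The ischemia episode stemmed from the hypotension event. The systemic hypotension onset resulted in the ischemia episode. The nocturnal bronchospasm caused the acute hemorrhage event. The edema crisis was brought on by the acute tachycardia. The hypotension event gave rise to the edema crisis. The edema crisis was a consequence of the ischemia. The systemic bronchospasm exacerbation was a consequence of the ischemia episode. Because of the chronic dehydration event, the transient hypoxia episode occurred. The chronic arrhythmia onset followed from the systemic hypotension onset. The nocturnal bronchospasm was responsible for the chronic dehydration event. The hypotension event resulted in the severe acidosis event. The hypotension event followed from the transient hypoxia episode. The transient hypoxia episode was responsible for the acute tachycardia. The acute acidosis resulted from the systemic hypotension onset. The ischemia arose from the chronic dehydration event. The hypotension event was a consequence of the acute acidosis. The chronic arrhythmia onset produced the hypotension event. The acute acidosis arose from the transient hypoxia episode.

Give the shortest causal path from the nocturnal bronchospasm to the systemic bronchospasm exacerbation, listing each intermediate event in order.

the nocturnal bronchospasm → the chronic dehydration event → the ischemia → the ischemia episode → the systemic bronchospasm exacerbation

the nocturnal bronchospasm → the chronic dehydration event
the chronic dehydration event → the ischemia
the ischemia → the ischemia episode
the ischemia episode → the systemic bronchospasm exacerbation
Length: 4 steps.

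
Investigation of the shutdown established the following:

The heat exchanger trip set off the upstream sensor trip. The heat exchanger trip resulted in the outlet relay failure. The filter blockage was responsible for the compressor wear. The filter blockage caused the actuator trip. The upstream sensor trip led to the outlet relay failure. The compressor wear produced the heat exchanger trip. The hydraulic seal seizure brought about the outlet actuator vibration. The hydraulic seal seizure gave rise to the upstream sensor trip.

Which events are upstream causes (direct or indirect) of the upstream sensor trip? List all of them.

Immediate causes of the upstream sensor trip: the hydraulic seal seizure, the heat exchanger trip.
Further upstream: the filter blockage, the compressor wear.

the compressor wear, the filter blockage, the heat exchanger trip, the hydraulic seal seizure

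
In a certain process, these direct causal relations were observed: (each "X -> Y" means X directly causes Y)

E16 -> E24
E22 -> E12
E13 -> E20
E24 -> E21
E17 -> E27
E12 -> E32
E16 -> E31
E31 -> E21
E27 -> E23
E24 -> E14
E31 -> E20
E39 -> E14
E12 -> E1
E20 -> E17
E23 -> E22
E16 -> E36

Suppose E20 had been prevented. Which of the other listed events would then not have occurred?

E1, E12, E17, E22, E23, E27, E32

Downstream of E20: E17, E27, E23, E22, E12, E32, E1.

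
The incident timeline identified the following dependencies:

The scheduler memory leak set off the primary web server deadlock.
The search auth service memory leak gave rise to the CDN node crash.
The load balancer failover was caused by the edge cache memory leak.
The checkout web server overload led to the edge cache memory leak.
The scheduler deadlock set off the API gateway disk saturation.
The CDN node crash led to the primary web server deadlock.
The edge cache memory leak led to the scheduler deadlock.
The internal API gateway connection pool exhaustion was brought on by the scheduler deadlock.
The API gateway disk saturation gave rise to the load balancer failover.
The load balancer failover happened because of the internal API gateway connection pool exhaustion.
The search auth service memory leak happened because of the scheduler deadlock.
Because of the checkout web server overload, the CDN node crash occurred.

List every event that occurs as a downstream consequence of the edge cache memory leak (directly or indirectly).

Direct effects: the scheduler deadlock, the load balancer failover.
2 steps out: the search auth service memory leak, the API gateway disk saturation, the internal API gateway connection pool exhaustion.
3 steps out: the CDN node crash.
4 steps out: the primary web server deadlock.
Not reachable from it: the scheduler memory leak, the checkout web server overload.

the API gateway disk saturation, the CDN node crash, the internal API gateway connection pool exhaustion, the load balancer failover, the primary web server deadlock, the scheduler deadlock, the search auth service memory leak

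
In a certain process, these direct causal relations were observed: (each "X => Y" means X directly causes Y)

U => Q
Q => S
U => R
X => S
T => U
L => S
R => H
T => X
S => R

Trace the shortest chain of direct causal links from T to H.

T → U → R → H

T → U
U → R
R → H
Length: 3 steps.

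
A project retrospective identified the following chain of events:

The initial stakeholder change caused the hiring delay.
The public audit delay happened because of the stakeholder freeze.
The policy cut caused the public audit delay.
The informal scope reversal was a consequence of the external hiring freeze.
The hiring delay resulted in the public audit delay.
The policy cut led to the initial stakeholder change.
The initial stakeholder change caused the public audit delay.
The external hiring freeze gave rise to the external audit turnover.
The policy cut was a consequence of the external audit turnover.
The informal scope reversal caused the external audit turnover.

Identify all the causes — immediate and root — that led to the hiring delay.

the external audit turnover, the external hiring freeze, the informal scope reversal, the initial stakeholder change, the policy cut

Immediate cause of the hiring delay: the initial stakeholder change.
Further upstream: the external hiring freeze, the informal scope reversal, the external audit turnover, the policy cut.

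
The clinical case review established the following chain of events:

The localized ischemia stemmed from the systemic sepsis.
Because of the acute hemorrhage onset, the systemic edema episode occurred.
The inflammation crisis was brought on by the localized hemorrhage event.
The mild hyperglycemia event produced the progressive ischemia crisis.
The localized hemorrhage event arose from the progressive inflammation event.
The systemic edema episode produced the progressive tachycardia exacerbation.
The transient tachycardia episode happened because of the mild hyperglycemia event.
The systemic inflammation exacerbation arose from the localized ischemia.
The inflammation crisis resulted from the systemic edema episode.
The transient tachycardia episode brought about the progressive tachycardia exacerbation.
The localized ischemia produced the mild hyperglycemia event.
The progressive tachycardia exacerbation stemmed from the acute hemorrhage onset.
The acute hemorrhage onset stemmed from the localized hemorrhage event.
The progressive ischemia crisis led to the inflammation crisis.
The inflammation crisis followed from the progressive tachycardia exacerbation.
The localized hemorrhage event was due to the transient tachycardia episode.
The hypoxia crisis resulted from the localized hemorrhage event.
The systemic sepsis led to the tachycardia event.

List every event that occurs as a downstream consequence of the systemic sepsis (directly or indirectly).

the acute hemorrhage onset, the hypoxia crisis, the inflammation crisis, the localized hemorrhage event, the localized ischemia, the mild hyperglycemia event, the progressive ischemia crisis, the progressive tachycardia exacerbation, the systemic edema episode, the systemic inflammation exacerbation, the tachycardia event, the transient tachycardia episode

Direct effects: the tachycardia event, the localized ischemia.
2 steps out: the mild hyperglycemia event, the systemic inflammation exacerbation.
3 steps out: the progressive ischemia crisis, the transient tachycardia episode.
4 steps out: the localized hemorrhage event, the progressive tachycardia exacerbation, the inflammation crisis.
5 steps out: the hypoxia crisis, the acute hemorrhage onset.
6 steps out: the systemic edema episode.
Not reachable from it: the progressive inflammation event.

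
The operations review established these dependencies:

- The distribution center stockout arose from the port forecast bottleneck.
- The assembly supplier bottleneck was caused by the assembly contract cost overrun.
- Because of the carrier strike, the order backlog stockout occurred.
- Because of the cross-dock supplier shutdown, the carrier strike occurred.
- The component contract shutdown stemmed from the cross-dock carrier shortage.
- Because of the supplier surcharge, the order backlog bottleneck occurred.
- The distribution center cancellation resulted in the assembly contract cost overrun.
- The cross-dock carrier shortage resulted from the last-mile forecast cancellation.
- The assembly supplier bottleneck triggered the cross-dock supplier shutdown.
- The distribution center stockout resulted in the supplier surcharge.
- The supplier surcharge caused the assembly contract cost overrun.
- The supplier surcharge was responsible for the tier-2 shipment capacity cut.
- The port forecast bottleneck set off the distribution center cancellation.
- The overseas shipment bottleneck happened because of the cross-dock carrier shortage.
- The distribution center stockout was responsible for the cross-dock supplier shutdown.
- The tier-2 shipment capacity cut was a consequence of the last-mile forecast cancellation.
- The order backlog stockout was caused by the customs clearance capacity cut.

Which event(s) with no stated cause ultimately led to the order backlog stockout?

Tracing upstream from the order backlog stockout: the order backlog stockout ← the carrier strike ← the cross-dock supplier shutdown ← the distribution center stockout ← the port forecast bottleneck.
A separate upstream branch: the order backlog stockout ← the customs clearance capacity cut.
Each of those chain origins has no stated cause.

the customs clearance capacity cut, the port forecast bottleneck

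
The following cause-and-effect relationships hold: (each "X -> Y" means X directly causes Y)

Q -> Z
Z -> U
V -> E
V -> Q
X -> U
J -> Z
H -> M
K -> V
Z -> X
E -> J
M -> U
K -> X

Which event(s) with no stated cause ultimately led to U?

Tracing upstream from U: U ← X ← K.
A separate upstream branch: U ← M ← H.
Each of those chain origins has no stated cause.

H, K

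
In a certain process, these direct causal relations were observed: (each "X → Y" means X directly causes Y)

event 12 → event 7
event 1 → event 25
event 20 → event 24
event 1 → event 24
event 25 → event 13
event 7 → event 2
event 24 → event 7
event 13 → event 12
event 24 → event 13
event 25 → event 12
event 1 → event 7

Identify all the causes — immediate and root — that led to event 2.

event 1, event 12, event 13, event 20, event 24, event 25, event 7

Immediate cause of event 2: event 7.
Further upstream: event 1, event 24, event 25, event 13, event 12, event 20.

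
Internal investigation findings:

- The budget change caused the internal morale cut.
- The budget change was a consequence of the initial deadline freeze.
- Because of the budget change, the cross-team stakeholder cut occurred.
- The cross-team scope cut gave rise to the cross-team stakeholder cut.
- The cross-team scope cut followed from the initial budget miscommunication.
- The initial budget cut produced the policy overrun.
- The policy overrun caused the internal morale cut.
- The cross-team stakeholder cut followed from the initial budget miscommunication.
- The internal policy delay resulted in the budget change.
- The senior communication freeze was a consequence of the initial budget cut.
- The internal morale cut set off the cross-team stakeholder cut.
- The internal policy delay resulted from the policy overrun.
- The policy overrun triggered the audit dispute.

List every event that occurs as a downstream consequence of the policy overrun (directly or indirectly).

Direct effects: the audit dispute, the internal policy delay, the internal morale cut.
2 steps out: the budget change, the cross-team stakeholder cut.
Not reachable from it: the initial budget cut, the senior communication freeze, the initial deadline freeze, the initial budget miscommunication, the cross-team scope cut.

the audit dispute, the budget change, the cross-team stakeholder cut, the internal morale cut, the internal policy delay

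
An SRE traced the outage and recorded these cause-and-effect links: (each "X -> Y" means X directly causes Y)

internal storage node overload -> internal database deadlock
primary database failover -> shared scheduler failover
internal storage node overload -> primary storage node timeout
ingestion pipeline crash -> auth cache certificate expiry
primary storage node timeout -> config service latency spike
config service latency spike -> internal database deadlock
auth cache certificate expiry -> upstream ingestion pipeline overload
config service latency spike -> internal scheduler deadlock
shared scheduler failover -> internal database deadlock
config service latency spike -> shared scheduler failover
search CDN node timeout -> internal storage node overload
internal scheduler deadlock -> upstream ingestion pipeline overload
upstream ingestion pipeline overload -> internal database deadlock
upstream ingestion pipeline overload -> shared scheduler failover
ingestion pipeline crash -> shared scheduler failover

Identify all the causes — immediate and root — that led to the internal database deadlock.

Immediate causes of the internal database deadlock: the internal storage node overload, the config service latency spike, the upstream ingestion pipeline overload, the shared scheduler failover.
Further upstream: the search CDN node timeout, the primary storage node timeout, the ingestion pipeline crash, the internal scheduler deadlock, the primary database failover, the auth cache certificate expiry.

the auth cache certificate expiry, the config service latency spike, the ingestion pipeline crash, the internal scheduler deadlock, the internal storage node overload, the primary database failover, the primary storage node timeout, the search CDN node timeout, the shared scheduler failover, the upstream ingestion pipeline overload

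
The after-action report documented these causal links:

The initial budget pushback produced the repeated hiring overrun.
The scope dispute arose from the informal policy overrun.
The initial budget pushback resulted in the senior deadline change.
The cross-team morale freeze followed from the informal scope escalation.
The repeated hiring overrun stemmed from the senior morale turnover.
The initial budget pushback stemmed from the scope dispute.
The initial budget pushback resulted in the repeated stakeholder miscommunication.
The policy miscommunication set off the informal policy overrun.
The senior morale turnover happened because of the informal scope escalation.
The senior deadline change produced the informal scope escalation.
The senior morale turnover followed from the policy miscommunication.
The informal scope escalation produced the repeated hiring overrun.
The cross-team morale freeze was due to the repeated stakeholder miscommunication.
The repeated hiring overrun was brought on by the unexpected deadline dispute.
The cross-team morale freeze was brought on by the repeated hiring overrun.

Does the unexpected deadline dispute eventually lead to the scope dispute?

The unexpected deadline dispute leads to the repeated hiring overrun, the cross-team morale freeze; the scope dispute is not among them.

No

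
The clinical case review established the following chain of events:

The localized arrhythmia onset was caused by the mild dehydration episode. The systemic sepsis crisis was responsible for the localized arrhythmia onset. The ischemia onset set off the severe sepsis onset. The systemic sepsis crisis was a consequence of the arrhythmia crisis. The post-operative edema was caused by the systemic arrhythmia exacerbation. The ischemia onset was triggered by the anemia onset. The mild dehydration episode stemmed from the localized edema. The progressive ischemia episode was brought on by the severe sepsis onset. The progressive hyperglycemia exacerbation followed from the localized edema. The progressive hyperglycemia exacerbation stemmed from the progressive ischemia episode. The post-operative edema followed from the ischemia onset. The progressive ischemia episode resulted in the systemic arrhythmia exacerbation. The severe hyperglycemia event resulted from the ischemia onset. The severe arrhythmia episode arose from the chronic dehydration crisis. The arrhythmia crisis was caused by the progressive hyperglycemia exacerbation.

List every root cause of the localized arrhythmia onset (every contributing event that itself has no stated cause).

the anemia onset, the localized edema

Tracing upstream from the localized arrhythmia onset: the localized arrhythmia onset ← the mild dehydration episode ← the localized edema.
A separate upstream branch: the localized arrhythmia onset ← the systemic sepsis crisis ← the arrhythmia crisis ← the progressive hyperglycemia exacerbation ← the progressive ischemia episode ← the severe sepsis onset ← the ischemia onset ← the anemia onset.
Each of those chain origins has no stated cause.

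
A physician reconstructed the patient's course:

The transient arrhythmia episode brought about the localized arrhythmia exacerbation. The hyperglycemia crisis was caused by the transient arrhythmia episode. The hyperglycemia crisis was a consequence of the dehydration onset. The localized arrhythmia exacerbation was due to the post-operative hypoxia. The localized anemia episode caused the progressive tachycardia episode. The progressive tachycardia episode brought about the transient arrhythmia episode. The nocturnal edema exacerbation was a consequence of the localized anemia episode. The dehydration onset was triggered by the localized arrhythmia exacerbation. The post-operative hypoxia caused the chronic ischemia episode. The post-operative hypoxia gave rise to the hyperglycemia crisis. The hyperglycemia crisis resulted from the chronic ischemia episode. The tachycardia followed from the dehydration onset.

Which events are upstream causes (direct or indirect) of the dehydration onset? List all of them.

the localized anemia episode, the localized arrhythmia exacerbation, the post-operative hypoxia, the progressive tachycardia episode, the transient arrhythmia episode

Immediate cause of the dehydration onset: the localized arrhythmia exacerbation.
Further upstream: the localized anemia episode, the progressive tachycardia episode, the post-operative hypoxia, the transient arrhythmia episode.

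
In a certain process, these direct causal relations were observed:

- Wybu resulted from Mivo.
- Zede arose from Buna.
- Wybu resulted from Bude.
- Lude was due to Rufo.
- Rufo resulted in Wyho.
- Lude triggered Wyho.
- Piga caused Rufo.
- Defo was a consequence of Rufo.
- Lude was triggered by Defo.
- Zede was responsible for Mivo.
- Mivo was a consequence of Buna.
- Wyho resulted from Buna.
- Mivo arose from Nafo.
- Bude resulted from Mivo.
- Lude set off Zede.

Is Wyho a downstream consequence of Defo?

Yes

There is a causal chain: Defo → Lude → Wyho.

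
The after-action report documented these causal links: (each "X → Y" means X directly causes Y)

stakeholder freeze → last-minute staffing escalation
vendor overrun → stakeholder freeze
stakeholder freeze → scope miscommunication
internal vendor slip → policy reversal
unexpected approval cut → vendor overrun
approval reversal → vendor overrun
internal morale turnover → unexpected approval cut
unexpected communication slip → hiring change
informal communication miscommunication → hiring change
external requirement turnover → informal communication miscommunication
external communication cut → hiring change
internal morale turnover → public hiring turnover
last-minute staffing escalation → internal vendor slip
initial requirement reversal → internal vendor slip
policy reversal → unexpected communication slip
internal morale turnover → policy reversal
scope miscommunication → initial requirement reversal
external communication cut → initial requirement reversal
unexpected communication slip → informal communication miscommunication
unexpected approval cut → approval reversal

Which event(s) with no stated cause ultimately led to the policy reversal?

Tracing upstream from the policy reversal: the policy reversal ← the internal morale turnover.
A separate upstream branch: the policy reversal ← the internal vendor slip ← the initial requirement reversal ← the external communication cut.
Each of those chain origins has no stated cause.

the external communication cut, the internal morale turnover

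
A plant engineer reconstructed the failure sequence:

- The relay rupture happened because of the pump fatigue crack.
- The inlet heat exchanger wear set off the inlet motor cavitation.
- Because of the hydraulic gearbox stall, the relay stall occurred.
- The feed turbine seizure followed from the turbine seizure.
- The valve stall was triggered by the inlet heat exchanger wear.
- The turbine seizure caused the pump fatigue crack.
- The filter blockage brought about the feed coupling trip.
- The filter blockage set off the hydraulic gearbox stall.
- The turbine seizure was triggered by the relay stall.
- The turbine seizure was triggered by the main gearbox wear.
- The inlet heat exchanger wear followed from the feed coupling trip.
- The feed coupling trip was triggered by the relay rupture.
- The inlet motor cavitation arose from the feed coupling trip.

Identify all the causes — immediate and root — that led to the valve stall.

the feed coupling trip, the filter blockage, the hydraulic gearbox stall, the inlet heat exchanger wear, the main gearbox wear, the pump fatigue crack, the relay rupture, the relay stall, the turbine seizure

Immediate cause of the valve stall: the inlet heat exchanger wear.
Further upstream: the filter blockage, the hydraulic gearbox stall, the relay stall, the turbine seizure, the pump fatigue crack, the relay rupture, the feed coupling trip, the main gearbox wear.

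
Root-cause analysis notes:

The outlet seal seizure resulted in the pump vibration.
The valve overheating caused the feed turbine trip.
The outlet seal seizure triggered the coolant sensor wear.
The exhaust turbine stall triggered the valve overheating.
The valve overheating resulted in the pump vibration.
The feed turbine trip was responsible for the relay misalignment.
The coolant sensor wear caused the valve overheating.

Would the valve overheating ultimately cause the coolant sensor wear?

No

The valve overheating leads to the feed turbine trip, the relay misalignment, the pump vibration; the coolant sensor wear is not among them.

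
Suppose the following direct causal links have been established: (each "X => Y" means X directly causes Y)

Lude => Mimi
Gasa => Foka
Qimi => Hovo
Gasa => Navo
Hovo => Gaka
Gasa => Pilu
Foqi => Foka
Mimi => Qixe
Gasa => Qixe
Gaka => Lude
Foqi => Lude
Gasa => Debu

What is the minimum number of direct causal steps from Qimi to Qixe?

Shortest chain: Qimi → Hovo → Gaka → Lude → Mimi → Qixe.

5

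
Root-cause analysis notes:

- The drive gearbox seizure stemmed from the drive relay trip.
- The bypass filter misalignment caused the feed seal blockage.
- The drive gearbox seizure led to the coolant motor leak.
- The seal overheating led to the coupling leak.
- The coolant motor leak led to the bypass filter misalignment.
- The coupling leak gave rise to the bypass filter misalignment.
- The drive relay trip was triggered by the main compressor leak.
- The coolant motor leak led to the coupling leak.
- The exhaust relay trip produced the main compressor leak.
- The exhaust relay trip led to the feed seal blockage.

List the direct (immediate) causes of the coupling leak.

the coolant motor leak, the seal overheating

Upstream contributors include the exhaust relay trip, the main compressor leak, the drive relay trip, the drive gearbox seizure, but only the coolant motor leak, the seal overheating feed directly into the coupling leak.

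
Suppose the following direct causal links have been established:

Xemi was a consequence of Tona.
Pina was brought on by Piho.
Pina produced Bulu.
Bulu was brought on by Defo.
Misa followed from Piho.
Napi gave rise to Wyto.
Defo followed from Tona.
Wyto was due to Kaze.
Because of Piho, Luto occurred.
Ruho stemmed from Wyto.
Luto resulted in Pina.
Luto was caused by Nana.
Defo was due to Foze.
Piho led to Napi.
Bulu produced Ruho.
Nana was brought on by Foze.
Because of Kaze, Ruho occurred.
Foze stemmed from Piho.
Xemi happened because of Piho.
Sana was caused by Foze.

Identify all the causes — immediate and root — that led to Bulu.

Defo, Foze, Luto, Nana, Piho, Pina, Tona

Immediate causes of Bulu: Defo, Pina.
Further upstream: Piho, Foze, Tona, Nana, Luto.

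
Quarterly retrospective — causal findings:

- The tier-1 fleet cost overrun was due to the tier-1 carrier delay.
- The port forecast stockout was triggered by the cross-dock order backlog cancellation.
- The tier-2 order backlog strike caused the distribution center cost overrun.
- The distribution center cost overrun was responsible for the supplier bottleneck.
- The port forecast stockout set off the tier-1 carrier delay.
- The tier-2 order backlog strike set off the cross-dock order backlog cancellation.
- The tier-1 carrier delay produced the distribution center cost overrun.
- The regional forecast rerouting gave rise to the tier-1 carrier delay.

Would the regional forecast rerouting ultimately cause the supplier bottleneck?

There is a causal chain: the regional forecast rerouting → the tier-1 carrier delay → the distribution center cost overrun → the supplier bottleneck.

Yes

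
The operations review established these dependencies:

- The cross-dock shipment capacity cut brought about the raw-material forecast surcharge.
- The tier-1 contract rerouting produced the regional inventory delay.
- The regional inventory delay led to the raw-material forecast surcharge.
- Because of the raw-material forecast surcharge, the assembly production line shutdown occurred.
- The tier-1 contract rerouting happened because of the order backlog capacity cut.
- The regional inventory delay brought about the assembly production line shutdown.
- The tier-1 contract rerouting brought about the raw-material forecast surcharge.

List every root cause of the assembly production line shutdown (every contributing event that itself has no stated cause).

Tracing upstream from the assembly production line shutdown: the assembly production line shutdown ← the regional inventory delay ← the tier-1 contract rerouting ← the order backlog capacity cut.
A separate upstream branch: the assembly production line shutdown ← the raw-material forecast surcharge ← the cross-dock shipment capacity cut.
Each of those chain origins has no stated cause.

the cross-dock shipment capacity cut, the order backlog capacity cut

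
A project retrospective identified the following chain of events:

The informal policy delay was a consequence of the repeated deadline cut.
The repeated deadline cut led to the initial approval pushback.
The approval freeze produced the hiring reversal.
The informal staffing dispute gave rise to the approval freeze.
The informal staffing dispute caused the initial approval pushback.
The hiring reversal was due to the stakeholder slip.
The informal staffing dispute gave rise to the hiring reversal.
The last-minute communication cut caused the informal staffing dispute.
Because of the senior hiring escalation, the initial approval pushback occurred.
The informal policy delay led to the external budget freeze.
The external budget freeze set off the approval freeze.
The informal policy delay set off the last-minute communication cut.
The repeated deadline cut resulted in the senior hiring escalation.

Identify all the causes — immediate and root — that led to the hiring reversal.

Immediate causes of the hiring reversal: the stakeholder slip, the informal staffing dispute, the approval freeze.
Further upstream: the repeated deadline cut, the informal policy delay, the external budget freeze, the last-minute communication cut.

the approval freeze, the external budget freeze, the informal policy delay, the informal staffing dispute, the last-minute communication cut, the repeated deadline cut, the stakeholder slip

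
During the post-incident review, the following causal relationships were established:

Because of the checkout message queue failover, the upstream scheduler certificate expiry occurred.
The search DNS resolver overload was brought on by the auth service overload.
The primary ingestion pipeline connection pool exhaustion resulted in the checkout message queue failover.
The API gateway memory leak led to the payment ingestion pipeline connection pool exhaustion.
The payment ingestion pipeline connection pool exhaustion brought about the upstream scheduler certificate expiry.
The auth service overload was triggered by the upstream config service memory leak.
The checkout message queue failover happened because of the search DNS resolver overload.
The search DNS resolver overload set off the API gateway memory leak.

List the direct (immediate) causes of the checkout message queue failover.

the primary ingestion pipeline connection pool exhaustion, the search DNS resolver overload

Upstream contributors include the upstream config service memory leak, the auth service overload, but only the primary ingestion pipeline connection pool exhaustion, the search DNS resolver overload feed directly into the checkout message queue failover.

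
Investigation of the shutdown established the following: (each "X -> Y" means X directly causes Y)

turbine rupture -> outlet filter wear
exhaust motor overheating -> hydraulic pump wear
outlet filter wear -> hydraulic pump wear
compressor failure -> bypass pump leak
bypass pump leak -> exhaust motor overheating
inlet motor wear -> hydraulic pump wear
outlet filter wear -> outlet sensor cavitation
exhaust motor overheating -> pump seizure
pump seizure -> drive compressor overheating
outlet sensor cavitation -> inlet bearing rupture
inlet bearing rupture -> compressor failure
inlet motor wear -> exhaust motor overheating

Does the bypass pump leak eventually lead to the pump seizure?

Yes

There is a causal chain: the bypass pump leak → the exhaust motor overheating → the pump seizure.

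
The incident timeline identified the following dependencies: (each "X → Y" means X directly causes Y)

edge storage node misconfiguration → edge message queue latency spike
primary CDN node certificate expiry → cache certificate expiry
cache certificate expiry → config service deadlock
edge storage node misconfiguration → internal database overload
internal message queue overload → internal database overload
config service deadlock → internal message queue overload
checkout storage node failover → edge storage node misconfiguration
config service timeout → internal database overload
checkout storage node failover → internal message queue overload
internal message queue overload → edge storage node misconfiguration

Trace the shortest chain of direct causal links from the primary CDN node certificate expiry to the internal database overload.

the primary CDN node certificate expiry → the cache certificate expiry → the config service deadlock → the internal message queue overload → the internal database overload

the primary CDN node certificate expiry → the cache certificate expiry
the cache certificate expiry → the config service deadlock
the config service deadlock → the internal message queue overload
the internal message queue overload → the internal database overload
Length: 4 steps.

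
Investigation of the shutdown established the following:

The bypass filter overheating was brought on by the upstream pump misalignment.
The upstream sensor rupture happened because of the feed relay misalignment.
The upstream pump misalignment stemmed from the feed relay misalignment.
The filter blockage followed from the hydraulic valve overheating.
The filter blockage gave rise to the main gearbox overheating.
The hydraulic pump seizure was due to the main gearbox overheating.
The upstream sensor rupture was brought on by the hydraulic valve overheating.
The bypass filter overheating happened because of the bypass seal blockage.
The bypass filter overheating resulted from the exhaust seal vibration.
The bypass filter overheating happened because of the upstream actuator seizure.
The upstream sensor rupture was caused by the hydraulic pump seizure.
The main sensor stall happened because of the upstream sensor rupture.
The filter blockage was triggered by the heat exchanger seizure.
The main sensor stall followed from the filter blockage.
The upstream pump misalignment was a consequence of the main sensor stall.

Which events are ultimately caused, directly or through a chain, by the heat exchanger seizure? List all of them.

Direct effects: the filter blockage.
2 steps out: the main gearbox overheating, the main sensor stall.
3 steps out: the hydraulic pump seizure, the upstream pump misalignment.
4 steps out: the upstream sensor rupture, the bypass filter overheating.
Not reachable from it: the upstream actuator seizure, the hydraulic valve overheating, the bypass seal blockage, the feed relay misalignment, the exhaust seal vibration.

the bypass filter overheating, the filter blockage, the hydraulic pump seizure, the main gearbox overheating, the main sensor stall, the upstream pump misalignment, the upstream sensor rupture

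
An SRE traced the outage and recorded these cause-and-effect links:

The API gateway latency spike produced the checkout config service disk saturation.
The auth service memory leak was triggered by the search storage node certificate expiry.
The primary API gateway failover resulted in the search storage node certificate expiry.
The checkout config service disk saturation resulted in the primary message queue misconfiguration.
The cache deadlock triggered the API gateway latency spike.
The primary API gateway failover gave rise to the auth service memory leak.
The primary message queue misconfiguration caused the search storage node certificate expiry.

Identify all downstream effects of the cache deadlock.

the API gateway latency spike, the auth service memory leak, the checkout config service disk saturation, the primary message queue misconfiguration, the search storage node certificate expiry

Direct effects: the API gateway latency spike.
2 steps out: the checkout config service disk saturation.
3 steps out: the primary message queue misconfiguration.
4 steps out: the search storage node certificate expiry.
5 steps out: the auth service memory leak.
Not reachable from it: the primary API gateway failover.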